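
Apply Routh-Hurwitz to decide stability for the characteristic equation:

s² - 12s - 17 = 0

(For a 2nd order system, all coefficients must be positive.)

Coefficients: 1, -12, -17. b=-12, c=-17 not positive, so system is unstable.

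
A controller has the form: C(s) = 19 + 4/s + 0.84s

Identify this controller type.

This is a Proportional-Integral-Derivative (PID) controller.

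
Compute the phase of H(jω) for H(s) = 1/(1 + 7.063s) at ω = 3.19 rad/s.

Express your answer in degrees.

Phase = -arctan(ωτ) = -arctan(3.19 × 7.063) = -87.5°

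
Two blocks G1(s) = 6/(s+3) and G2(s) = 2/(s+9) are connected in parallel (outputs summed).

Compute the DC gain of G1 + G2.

Parallel: G_eq = G1 + G2. DC gain = G1(0) + G2(0) = 6/3 + 2/9 = 2 + 0.2222 = 2.2222.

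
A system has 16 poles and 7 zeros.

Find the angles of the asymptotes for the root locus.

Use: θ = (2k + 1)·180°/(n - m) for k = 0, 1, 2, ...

n - m = 16 - 7 = 9. Angles: θk = (2k + 1)·180°/9 = 20°, 60°, 100°, 140°, 180°, 220°, 260°, 300°, 340°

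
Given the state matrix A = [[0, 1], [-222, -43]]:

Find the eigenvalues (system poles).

det(A - λI) = λ² - (-43)λ + 222 = (λ - (-6))(λ - (-37)). Eigenvalues: -6, -37.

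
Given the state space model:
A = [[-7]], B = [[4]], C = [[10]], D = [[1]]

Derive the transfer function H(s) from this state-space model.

(sI - A)⁻¹ = 1/(s + 7). H(s) = 10×4/(s + 7) + 1 = (s + 47)/(s + 7).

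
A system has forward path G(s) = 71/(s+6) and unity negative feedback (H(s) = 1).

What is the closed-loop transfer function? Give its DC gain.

T(s) = G/(1+GH) = [71/(s+6)] / [1 + 71/(s+6)] = 71/(s+6+71) = 71/(s+77). DC gain = 71/77 = 0.9221.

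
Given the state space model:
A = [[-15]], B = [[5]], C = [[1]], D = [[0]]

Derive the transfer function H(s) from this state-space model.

(sI - A)⁻¹ = 1/(s + 15). H(s) = 1 × 5/(s + 15) + 0 = 5/(s + 15).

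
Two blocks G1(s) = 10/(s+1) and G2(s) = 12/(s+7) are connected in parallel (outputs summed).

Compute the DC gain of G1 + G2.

Parallel: G_eq = G1 + G2. DC gain = G1(0) + G2(0) = 10/1 + 12/7 = 10 + 1.7143 = 11.7143.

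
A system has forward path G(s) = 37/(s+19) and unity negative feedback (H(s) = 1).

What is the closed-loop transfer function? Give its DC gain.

T(s) = G/(1+GH) = [37/(s+19)] / [1 + 37/(s+19)] = 37/(s+19+37) = 37/(s+56). DC gain = 37/56 = 0.6607.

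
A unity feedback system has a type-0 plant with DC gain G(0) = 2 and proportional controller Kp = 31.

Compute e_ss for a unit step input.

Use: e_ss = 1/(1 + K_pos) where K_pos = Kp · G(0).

K_pos = Kp · G(0) = 31 × 2 = 62. e_ss = 1/(1 + 62) = 0.0159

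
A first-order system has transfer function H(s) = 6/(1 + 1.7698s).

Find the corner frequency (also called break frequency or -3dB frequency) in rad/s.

Corner frequency = 1/τ = 1/1.7698 = 0.565 rad/s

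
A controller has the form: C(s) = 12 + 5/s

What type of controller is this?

This is a Proportional-Integral (PI) controller.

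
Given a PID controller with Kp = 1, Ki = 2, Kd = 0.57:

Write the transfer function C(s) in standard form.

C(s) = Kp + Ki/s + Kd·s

Substituting values: C(s) = 1 + 2/s + 0.57s = (0.57s² + s + 2)/s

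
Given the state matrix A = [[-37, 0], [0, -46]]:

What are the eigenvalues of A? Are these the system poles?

For diagonal matrix, eigenvalues are diagonal entries: λ₁ = -37, λ₂ = -46. Eigenvalues of A = system poles.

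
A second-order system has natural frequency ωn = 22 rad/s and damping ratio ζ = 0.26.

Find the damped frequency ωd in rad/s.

ωd = ωn√(1 - ζ²) = 22√(1 - 0.26²) = 21.24 rad/s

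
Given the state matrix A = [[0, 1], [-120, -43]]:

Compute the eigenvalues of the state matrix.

det(A - λI) = λ² - (-43)λ + 120 = (λ - (-3))(λ - (-40)). Eigenvalues: -3, -40.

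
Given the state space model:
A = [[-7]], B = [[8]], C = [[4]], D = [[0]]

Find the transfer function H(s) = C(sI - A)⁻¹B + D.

(sI - A)⁻¹ = 1/(s + 7). H(s) = 4 × 8/(s + 7) + 0 = 32/(s + 7).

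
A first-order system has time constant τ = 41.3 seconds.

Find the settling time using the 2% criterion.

For first-order system, 2% settling time ≈ 4τ = 4 × 41.3 = 165.2 s.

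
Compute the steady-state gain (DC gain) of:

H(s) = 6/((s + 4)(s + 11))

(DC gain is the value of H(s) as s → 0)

DC gain = H(0) = 6/(4 × 11) = 6/44 = 0.1364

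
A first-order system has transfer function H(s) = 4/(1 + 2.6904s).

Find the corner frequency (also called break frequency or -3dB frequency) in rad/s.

Corner frequency = 1/τ = 1/2.6904 = 0.372 rad/s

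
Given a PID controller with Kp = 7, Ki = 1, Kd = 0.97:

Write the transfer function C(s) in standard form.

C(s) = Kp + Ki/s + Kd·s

Substituting values: C(s) = 7 + 1/s + 0.97s = (0.97s² + 7s + 1)/s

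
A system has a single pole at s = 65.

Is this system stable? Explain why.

Pole at s = 65 is in the right half-plane. Unstable.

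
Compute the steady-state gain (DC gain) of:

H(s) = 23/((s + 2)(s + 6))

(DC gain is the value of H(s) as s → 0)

DC gain = H(0) = 23/(2 × 6) = 23/12 = 1.9167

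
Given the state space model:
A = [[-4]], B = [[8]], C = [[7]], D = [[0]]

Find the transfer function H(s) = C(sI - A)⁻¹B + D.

(sI - A)⁻¹ = 1/(s + 4). H(s) = 7 × 8/(s + 4) + 0 = 56/(s + 4).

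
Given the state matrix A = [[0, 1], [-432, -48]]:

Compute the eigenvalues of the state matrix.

det(A - λI) = λ² - (-48)λ + 432 = (λ - (-36))(λ - (-12)). Eigenvalues: -36, -12.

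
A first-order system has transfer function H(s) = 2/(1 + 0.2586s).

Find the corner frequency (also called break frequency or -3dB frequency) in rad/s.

Corner frequency = 1/τ = 1/0.2586 = 3.867 rad/s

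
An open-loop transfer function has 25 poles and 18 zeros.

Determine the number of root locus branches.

Root locus has n branches where n = number of poles = 25.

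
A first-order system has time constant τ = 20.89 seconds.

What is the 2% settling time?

For first-order system, 2% settling time ≈ 4τ = 4 × 20.89 = 83.56 s.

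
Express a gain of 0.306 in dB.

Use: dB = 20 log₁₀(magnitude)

dB = 20 log₁₀(0.306) = -10.3 dB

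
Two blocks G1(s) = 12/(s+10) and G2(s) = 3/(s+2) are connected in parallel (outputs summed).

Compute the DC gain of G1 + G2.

Parallel: G_eq = G1 + G2. DC gain = G1(0) + G2(0) = 12/10 + 3/2 = 1.2 + 1.5 = 2.7.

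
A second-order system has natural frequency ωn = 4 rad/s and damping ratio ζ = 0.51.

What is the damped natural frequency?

ωd = ωn√(1 - ζ²) = 4√(1 - 0.51²) = 3.44 rad/s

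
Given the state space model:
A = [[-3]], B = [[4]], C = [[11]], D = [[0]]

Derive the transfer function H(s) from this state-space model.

(sI - A)⁻¹ = 1/(s + 3). H(s) = 11 × 4/(s + 3) + 0 = 44/(s + 3).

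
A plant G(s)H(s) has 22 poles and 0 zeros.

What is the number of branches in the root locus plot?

Root locus has n branches where n = number of poles = 22.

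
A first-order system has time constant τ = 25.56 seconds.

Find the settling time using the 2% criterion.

For first-order system, 2% settling time ≈ 4τ = 4 × 25.56 = 102.24 s.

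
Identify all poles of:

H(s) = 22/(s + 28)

Pole is where denominator = 0: s + 28 = 0, so s = -28.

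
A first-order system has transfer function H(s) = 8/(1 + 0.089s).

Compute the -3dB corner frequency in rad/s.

Corner frequency = 1/τ = 1/0.089 = 11.236 rad/s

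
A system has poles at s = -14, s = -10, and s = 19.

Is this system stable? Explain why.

Pole(s) at s = 19 are not in the left half-plane. System is unstable.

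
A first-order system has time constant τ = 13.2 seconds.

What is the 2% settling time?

For first-order system, 2% settling time ≈ 4τ = 4 × 13.2 = 52.8 s.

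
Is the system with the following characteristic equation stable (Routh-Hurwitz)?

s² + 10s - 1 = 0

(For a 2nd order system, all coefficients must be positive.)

Coefficients: 1, 10, -1. c=-1 not positive, so system is unstable.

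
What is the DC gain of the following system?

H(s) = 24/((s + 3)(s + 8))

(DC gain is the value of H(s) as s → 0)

DC gain = H(0) = 24/(3 × 8) = 24/24 = 1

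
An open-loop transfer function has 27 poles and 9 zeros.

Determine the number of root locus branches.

Root locus has n branches where n = number of poles = 27.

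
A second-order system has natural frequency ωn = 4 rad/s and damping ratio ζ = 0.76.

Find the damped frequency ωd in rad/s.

ωd = ωn√(1 - ζ²) = 4√(1 - 0.76²) = 2.6 rad/s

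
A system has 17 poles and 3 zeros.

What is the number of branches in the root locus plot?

Root locus has n branches where n = number of poles = 17.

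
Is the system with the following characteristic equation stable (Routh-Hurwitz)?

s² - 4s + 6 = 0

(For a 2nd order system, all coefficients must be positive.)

Coefficients: 1, -4, 6. b=-4 not positive, so system is unstable.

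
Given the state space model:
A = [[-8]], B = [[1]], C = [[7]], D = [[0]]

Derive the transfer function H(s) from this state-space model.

(sI - A)⁻¹ = 1/(s + 8). H(s) = 7 × 1/(s + 8) + 0 = 7/(s + 8).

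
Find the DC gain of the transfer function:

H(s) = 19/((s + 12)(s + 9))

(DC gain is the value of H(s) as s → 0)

DC gain = H(0) = 19/(12 × 9) = 19/108 = 0.1759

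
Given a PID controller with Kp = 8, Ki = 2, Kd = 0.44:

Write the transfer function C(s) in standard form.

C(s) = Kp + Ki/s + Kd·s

Substituting values: C(s) = 8 + 2/s + 0.44s = (0.44s² + 8s + 2)/s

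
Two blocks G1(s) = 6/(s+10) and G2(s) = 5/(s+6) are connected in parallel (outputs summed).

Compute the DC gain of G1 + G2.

Parallel: G_eq = G1 + G2. DC gain = G1(0) + G2(0) = 6/10 + 5/6 = 0.6 + 0.8333 = 1.4333.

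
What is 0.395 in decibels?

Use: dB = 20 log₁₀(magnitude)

dB = 20 log₁₀(0.395) = -8.1 dB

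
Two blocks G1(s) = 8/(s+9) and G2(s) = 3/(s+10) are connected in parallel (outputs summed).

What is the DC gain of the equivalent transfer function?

Parallel: G_eq = G1 + G2. DC gain = G1(0) + G2(0) = 8/9 + 3/10 = 0.8889 + 0.3 = 1.1889.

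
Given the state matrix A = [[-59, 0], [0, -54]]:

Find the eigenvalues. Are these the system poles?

For diagonal matrix, eigenvalues are diagonal entries: λ₁ = -59, λ₂ = -54. Eigenvalues of A = system poles.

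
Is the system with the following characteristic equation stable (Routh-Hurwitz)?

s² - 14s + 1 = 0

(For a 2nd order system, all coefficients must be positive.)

Coefficients: 1, -14, 1. b=-14 not positive, so system is unstable.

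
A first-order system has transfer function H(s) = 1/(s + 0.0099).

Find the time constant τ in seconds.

For H(s) = 1/(s + 1/τ), the pole is at -1/τ = -0.0099, so τ = 1/0.0099 = 101 s.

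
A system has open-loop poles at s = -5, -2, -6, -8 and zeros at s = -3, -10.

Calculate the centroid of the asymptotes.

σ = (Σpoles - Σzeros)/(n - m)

σ = (Σpoles - Σzeros)/(n - m) = (-21 - (-13))/(4 - 2) = -8/2 = -4.0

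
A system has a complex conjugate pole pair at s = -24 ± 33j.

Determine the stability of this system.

Real part of poles is -24 (< 0, left half-plane). Stable.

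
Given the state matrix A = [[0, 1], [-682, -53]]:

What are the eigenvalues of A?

det(A - λI) = λ² - (-53)λ + 682 = (λ - (-31))(λ - (-22)). Eigenvalues: -31, -22.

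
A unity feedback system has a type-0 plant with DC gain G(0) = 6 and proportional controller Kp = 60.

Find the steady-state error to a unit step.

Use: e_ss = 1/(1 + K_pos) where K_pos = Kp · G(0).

K_pos = Kp · G(0) = 60 × 6 = 360. e_ss = 1/(1 + 360) = 0.0028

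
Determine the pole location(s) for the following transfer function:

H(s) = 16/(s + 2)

Pole is where denominator = 0: s + 2 = 0, so s = -2.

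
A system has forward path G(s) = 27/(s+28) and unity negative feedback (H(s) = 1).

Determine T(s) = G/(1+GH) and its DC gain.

T(s) = G/(1+GH) = [27/(s+28)] / [1 + 27/(s+28)] = 27/(s+28+27) = 27/(s+55). DC gain = 27/55 = 0.4909.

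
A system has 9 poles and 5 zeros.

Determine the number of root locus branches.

Root locus has n branches where n = number of poles = 9.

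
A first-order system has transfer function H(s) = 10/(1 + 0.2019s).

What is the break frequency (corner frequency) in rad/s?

Corner frequency = 1/τ = 1/0.2019 = 4.953 rad/s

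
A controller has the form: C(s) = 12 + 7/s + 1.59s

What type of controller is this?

This is a Proportional-Integral-Derivative (PID) controller.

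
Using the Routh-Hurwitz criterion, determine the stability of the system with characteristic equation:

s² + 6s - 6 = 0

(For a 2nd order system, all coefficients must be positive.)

Coefficients: 1, 6, -6. c=-6 not positive, so system is unstable.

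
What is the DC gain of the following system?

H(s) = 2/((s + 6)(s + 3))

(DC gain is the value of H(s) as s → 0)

DC gain = H(0) = 2/(6 × 3) = 2/18 = 0.1111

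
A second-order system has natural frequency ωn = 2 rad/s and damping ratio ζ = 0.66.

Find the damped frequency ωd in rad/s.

ωd = ωn√(1 - ζ²) = 2√(1 - 0.66²) = 1.5 rad/s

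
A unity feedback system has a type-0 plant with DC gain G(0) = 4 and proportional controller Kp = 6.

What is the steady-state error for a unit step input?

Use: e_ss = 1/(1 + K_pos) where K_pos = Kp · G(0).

K_pos = Kp · G(0) = 6 × 4 = 24. e_ss = 1/(1 + 24) = 0.04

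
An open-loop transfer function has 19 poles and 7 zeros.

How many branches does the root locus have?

Root locus has n branches where n = number of poles = 19.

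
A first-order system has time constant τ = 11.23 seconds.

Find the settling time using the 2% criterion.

For first-order system, 2% settling time ≈ 4τ = 4 × 11.23 = 44.92 s.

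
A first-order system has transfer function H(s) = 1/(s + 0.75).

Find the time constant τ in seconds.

For H(s) = 1/(s + 1/τ), the pole is at -1/τ = -0.75, so τ = 1/0.75 = 1.3333 s.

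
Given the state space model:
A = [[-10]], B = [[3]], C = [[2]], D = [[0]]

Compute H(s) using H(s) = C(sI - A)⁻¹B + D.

(sI - A)⁻¹ = 1/(s + 10). H(s) = 2 × 3/(s + 10) + 0 = 6/(s + 10).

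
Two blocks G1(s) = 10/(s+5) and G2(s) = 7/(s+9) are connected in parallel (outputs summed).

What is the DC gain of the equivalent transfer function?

Parallel: G_eq = G1 + G2. DC gain = G1(0) + G2(0) = 10/5 + 7/9 = 2 + 0.7778 = 2.7778.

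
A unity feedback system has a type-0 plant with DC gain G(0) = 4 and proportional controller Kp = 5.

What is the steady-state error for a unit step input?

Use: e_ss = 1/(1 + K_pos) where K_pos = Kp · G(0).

K_pos = Kp · G(0) = 5 × 4 = 20. e_ss = 1/(1 + 20) = 0.0476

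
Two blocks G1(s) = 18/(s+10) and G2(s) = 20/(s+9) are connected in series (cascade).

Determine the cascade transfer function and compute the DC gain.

Series: multiply transfer functions. G_eq = 18/(s+10) × 20/(s+9) = 360/((s+10)(s+9)). DC gain = 360/(10×9) = 4.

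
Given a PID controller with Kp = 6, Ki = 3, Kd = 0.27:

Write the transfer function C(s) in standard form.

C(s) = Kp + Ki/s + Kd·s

Substituting values: C(s) = 6 + 3/s + 0.27s = (0.27s² + 6s + 3)/s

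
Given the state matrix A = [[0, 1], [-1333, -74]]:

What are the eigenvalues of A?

det(A - λI) = λ² - (-74)λ + 1333 = (λ - (-43))(λ - (-31)). Eigenvalues: -43, -31.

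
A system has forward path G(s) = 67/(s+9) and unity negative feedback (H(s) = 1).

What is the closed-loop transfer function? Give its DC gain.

T(s) = G/(1+GH) = [67/(s+9)] / [1 + 67/(s+9)] = 67/(s+9+67) = 67/(s+76). DC gain = 67/76 = 0.8816.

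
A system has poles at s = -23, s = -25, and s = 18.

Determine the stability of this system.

Pole(s) at s = 18 are not in the left half-plane. System is unstable.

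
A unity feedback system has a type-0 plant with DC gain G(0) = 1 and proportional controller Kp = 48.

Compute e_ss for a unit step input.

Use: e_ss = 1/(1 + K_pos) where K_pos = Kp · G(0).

K_pos = Kp · G(0) = 48 × 1 = 48. e_ss = 1/(1 + 48) = 0.0204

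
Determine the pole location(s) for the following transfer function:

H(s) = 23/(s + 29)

Pole is where denominator = 0: s + 29 = 0, so s = -29.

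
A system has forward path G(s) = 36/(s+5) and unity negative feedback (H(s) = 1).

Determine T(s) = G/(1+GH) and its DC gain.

T(s) = G/(1+GH) = [36/(s+5)] / [1 + 36/(s+5)] = 36/(s+5+36) = 36/(s+41). DC gain = 36/41 = 0.8780.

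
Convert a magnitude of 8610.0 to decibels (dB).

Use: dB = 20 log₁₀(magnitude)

dB = 20 log₁₀(8610.0) = 78.7 dB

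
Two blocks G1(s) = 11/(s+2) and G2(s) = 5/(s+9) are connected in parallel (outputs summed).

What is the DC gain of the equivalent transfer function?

Parallel: G_eq = G1 + G2. DC gain = G1(0) + G2(0) = 11/2 + 5/9 = 5.5 + 0.5556 = 6.0556.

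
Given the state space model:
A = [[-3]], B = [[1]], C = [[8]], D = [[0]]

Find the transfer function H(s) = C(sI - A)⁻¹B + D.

(sI - A)⁻¹ = 1/(s + 3). H(s) = 8 × 1/(s + 3) + 0 = 8/(s + 3).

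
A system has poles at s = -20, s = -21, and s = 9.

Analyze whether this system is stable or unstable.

Pole(s) at s = 9 are not in the left half-plane. System is unstable.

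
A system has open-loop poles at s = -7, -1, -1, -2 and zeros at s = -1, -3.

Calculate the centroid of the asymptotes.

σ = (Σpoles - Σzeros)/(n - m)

σ = (Σpoles - Σzeros)/(n - m) = (-11 - (-4))/(4 - 2) = -7/2 = -3.5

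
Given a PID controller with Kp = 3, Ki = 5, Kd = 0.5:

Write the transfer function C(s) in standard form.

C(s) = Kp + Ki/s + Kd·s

Substituting values: C(s) = 3 + 5/s + 0.5s = (0.5s² + 3s + 5)/s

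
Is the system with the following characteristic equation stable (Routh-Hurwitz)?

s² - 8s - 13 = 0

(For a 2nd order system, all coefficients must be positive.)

Coefficients: 1, -8, -13. b=-8, c=-13 not positive, so system is unstable.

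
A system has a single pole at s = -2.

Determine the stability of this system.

Pole at s = -2 is in the left half-plane. Stable.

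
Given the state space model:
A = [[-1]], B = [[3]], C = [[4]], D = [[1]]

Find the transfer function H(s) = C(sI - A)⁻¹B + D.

(sI - A)⁻¹ = 1/(s + 1). H(s) = 4×3/(s + 1) + 1 = (s + 13)/(s + 1).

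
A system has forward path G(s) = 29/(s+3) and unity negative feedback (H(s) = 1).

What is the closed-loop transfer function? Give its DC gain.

T(s) = G/(1+GH) = [29/(s+3)] / [1 + 29/(s+3)] = 29/(s+3+29) = 29/(s+32). DC gain = 29/32 = 0.90625.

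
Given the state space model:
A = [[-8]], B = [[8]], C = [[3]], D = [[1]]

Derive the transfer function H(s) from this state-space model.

(sI - A)⁻¹ = 1/(s + 8). H(s) = 3×8/(s + 8) + 1 = (s + 32)/(s + 8).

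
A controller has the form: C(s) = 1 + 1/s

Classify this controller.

This is a Proportional-Integral (PI) controller.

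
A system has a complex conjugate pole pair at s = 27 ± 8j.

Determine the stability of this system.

Real part of poles is 27 (> 0, right half-plane). Unstable.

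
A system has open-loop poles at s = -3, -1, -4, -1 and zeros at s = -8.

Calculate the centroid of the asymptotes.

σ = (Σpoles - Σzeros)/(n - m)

σ = (Σpoles - Σzeros)/(n - m) = (-9 - (-8))/(4 - 1) = -1/3 = -0.33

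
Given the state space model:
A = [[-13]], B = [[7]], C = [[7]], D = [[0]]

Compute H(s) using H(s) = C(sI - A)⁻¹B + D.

(sI - A)⁻¹ = 1/(s + 13). H(s) = 7 × 7/(s + 13) + 0 = 49/(s + 13).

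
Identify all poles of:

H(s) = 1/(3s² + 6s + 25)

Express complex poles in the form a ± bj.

Discriminant = 6² - 4×3×25 = 36 - 300 = -264 < 0, so the poles are a complex conjugate pair s = (-6 ± j√264)/(2×3). Real part = -6/(2×3) = -6/6 = -1; imaginary part = ±√264/(2×3) ≈ 2.7080. Poles: s = -1 ± 2.7080j.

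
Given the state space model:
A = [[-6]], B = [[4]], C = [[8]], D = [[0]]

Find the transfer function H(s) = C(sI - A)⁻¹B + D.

(sI - A)⁻¹ = 1/(s + 6). H(s) = 8 × 4/(s + 6) + 0 = 32/(s + 6).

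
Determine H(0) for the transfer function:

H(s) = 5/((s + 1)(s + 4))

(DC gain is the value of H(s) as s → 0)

DC gain = H(0) = 5/(1 × 4) = 5/4 = 1.25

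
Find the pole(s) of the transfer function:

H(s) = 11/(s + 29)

Pole is where denominator = 0: s + 29 = 0, so s = -29.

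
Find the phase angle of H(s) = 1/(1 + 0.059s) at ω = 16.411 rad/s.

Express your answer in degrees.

Phase = -arctan(ωτ) = -arctan(16.411 × 0.059) = -44.1°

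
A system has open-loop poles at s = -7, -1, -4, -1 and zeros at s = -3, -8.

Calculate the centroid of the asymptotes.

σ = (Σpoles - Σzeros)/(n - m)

σ = (Σpoles - Σzeros)/(n - m) = (-13 - (-11))/(4 - 2) = -2/2 = -1.0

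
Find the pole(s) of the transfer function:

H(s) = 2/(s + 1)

Pole is where denominator = 0: s + 1 = 0, so s = -1.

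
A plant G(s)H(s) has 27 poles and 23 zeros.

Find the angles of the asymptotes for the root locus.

n - m = 27 - 23 = 4. Angles: θk = (2k + 1)·180°/4 = 45°, 135°, 225°, 315°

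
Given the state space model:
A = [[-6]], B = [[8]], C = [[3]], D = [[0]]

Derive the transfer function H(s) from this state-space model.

(sI - A)⁻¹ = 1/(s + 6). H(s) = 3 × 8/(s + 6) + 0 = 24/(s + 6).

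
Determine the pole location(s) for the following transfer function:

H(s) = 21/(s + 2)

Pole is where denominator = 0: s + 2 = 0, so s = -2.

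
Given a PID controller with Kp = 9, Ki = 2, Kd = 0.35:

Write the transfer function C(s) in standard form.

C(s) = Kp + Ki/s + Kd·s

Substituting values: C(s) = 9 + 2/s + 0.35s = (0.35s² + 9s + 2)/s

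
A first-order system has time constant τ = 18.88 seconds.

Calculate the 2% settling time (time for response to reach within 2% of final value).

For first-order system, 2% settling time ≈ 4τ = 4 × 18.88 = 75.52 s.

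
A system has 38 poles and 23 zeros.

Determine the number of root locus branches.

Root locus has n branches where n = number of poles = 38.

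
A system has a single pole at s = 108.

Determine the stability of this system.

Pole at s = 108 is in the right half-plane. Unstable.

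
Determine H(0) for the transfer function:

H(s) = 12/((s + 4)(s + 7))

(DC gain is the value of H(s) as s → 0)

DC gain = H(0) = 12/(4 × 7) = 12/28 = 0.4286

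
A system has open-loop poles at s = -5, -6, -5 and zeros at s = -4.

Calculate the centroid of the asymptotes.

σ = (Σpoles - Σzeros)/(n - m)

σ = (Σpoles - Σzeros)/(n - m) = (-16 - (-4))/(3 - 1) = -12/2 = -6.0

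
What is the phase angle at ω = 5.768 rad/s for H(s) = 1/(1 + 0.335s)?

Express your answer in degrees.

Phase = -arctan(ωτ) = -arctan(5.768 × 0.335) = -62.6°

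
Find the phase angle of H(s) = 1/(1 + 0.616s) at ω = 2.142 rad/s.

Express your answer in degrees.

Phase = -arctan(ωτ) = -arctan(2.142 × 0.616) = -52.8°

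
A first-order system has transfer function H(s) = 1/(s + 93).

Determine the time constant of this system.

For H(s) = 1/(s + 1/τ), the pole is at -1/τ = -93, so τ = 1/93 = 0.0108 s.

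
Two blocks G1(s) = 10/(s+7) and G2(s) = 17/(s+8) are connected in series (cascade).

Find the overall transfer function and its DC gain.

Series: multiply transfer functions. G_eq = 10/(s+7) × 17/(s+8) = 170/((s+7)(s+8)). DC gain = 170/(7×8) = 3.0357.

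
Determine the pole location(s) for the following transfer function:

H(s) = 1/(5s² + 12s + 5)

Discriminant = 12² - 4×5×5 = 144 - 100 = 44 > 0, so two distinct real poles. Using quadratic formula: s = (-12 ± √44)/(2×5) = (-12 ± √44)/10, with √44 ≈ 6.6332. s₁ ≈ -0.5367, s₂ ≈ -1.8633. Poles: s₁ = -0.5367, s₂ = -1.8633.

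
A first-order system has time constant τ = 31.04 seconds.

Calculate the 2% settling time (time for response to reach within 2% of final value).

For first-order system, 2% settling time ≈ 4τ = 4 × 31.04 = 124.16 s.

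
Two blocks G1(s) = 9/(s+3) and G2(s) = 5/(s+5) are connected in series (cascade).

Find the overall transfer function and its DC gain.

Series: multiply transfer functions. G_eq = 9/(s+3) × 5/(s+5) = 45/((s+3)(s+5)). DC gain = 45/(3×5) = 3.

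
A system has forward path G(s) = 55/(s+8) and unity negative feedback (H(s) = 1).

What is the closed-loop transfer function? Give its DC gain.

T(s) = G/(1+GH) = [55/(s+8)] / [1 + 55/(s+8)] = 55/(s+8+55) = 55/(s+63). DC gain = 55/63 = 0.8730.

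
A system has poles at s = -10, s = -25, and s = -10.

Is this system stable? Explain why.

All poles are in the left half-plane. System is stable.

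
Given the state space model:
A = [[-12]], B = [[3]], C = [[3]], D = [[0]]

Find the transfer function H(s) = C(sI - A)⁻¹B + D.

(sI - A)⁻¹ = 1/(s + 12). H(s) = 3 × 3/(s + 12) + 0 = 9/(s + 12).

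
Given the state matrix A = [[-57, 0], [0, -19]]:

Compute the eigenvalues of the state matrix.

For diagonal matrix, eigenvalues are diagonal entries: λ₁ = -57, λ₂ = -19.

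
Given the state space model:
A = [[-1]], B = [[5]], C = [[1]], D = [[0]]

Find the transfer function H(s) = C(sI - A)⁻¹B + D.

(sI - A)⁻¹ = 1/(s + 1). H(s) = 1 × 5/(s + 1) + 0 = 5/(s + 1).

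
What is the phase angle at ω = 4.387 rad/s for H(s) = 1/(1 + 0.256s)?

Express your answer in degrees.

Phase = -arctan(ωτ) = -arctan(4.387 × 0.256) = -48.3°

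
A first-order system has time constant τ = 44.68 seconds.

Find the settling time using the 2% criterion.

For first-order system, 2% settling time ≈ 4τ = 4 × 44.68 = 178.72 s.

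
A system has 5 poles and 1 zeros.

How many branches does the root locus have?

Root locus has n branches where n = number of poles = 5.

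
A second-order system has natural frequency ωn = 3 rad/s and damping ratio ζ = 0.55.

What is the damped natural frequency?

ωd = ωn√(1 - ζ²) = 3√(1 - 0.55²) = 2.51 rad/s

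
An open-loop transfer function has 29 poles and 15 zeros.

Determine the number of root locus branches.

Root locus has n branches where n = number of poles = 29.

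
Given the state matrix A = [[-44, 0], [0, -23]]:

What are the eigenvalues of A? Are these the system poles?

For diagonal matrix, eigenvalues are diagonal entries: λ₁ = -44, λ₂ = -23. Eigenvalues of A = system poles.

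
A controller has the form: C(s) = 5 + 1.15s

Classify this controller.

This is a Proportional-Derivative (PD) controller.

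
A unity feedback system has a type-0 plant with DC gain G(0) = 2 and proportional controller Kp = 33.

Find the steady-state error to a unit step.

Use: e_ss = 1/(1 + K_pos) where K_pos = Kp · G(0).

K_pos = Kp · G(0) = 33 × 2 = 66. e_ss = 1/(1 + 66) = 0.0149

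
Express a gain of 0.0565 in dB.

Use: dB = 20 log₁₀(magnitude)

dB = 20 log₁₀(0.0565) = -25.0 dB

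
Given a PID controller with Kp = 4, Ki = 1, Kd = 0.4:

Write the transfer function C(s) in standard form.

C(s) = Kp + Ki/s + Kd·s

Substituting values: C(s) = 4 + 1/s + 0.4s = (0.4s² + 4s + 1)/s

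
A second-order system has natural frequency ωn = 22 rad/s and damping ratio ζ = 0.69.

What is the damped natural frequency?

ωd = ωn√(1 - ζ²) = 22√(1 - 0.69²) = 15.92 rad/s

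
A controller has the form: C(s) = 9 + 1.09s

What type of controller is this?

This is a Proportional-Derivative (PD) controller.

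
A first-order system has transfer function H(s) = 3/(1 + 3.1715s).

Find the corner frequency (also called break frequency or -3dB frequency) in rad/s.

Corner frequency = 1/τ = 1/3.1715 = 0.315 rad/s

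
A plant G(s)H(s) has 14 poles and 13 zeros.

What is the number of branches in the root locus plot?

Root locus has n branches where n = number of poles = 14.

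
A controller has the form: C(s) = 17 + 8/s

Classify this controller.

This is a Proportional-Integral (PI) controller.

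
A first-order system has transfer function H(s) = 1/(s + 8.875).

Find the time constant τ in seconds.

For H(s) = 1/(s + 1/τ), the pole is at -1/τ = -8.875, so τ = 1/8.875 = 0.1127 s.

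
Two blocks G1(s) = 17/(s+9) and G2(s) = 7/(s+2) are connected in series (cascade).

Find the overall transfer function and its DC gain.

Series: multiply transfer functions. G_eq = 17/(s+9) × 7/(s+2) = 119/((s+9)(s+2)). DC gain = 119/(9×2) = 6.6111.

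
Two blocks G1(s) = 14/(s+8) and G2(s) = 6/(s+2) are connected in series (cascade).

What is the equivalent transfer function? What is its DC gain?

Series: multiply transfer functions. G_eq = 14/(s+8) × 6/(s+2) = 84/((s+8)(s+2)). DC gain = 84/(8×2) = 5.25.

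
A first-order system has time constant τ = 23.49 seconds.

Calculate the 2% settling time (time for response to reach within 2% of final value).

For first-order system, 2% settling time ≈ 4τ = 4 × 23.49 = 93.96 s.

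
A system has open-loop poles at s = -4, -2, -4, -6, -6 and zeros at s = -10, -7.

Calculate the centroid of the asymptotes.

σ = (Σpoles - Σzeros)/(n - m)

σ = (Σpoles - Σzeros)/(n - m) = (-22 - (-17))/(5 - 2) = -5/3 = -1.67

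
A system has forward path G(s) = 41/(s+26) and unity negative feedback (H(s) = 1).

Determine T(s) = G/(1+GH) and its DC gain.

T(s) = G/(1+GH) = [41/(s+26)] / [1 + 41/(s+26)] = 41/(s+26+41) = 41/(s+67). DC gain = 41/67 = 0.6119.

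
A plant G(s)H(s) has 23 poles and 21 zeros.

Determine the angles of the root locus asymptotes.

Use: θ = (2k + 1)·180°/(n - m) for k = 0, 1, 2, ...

n - m = 23 - 21 = 2. Angles: θk = (2k + 1)·180°/2 = 90°, 270°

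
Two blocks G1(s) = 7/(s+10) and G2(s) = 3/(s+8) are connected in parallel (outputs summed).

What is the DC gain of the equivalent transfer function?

Parallel: G_eq = G1 + G2. DC gain = G1(0) + G2(0) = 7/10 + 3/8 = 0.7 + 0.375 = 1.075.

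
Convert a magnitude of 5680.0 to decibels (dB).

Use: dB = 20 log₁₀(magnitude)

dB = 20 log₁₀(5680.0) = 75.1 dB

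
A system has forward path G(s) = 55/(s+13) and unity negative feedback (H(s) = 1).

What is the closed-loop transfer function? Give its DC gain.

T(s) = G/(1+GH) = [55/(s+13)] / [1 + 55/(s+13)] = 55/(s+13+55) = 55/(s+68). DC gain = 55/68 = 0.8088.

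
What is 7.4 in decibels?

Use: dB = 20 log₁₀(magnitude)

dB = 20 log₁₀(7.4) = 17.4 dB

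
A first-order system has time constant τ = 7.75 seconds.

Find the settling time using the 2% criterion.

For first-order system, 2% settling time ≈ 4τ = 4 × 7.75 = 31.0 s.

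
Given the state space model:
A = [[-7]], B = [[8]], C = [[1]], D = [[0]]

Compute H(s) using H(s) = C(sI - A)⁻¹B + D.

(sI - A)⁻¹ = 1/(s + 7). H(s) = 1 × 8/(s + 7) + 0 = 8/(s + 7).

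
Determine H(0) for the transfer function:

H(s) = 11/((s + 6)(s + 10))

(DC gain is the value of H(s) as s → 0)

DC gain = H(0) = 11/(6 × 10) = 11/60 = 0.1833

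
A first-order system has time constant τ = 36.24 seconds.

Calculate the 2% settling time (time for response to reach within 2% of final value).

For first-order system, 2% settling time ≈ 4τ = 4 × 36.24 = 144.96 s.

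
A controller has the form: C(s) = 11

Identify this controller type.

This is a Proportional (P) controller.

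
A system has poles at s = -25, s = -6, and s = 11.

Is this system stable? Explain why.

Pole(s) at s = 11 are not in the left half-plane. System is unstable.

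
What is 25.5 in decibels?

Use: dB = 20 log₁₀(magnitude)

dB = 20 log₁₀(25.5) = 28.1 dB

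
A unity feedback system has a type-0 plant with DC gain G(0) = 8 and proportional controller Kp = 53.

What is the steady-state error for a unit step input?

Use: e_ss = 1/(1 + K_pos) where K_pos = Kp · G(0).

K_pos = Kp · G(0) = 53 × 8 = 424. e_ss = 1/(1 + 424) = 0.0024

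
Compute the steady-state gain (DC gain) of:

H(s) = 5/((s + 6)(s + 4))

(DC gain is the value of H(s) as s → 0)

DC gain = H(0) = 5/(6 × 4) = 5/24 = 0.2083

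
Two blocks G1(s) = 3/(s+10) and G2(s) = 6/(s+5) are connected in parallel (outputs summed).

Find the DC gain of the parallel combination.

Parallel: G_eq = G1 + G2. DC gain = G1(0) + G2(0) = 3/10 + 6/5 = 0.3 + 1.2 = 1.5.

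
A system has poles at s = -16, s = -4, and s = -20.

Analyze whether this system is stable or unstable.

All poles are in the left half-plane. System is stable.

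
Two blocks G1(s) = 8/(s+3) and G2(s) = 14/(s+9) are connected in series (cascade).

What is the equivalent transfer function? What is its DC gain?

Series: multiply transfer functions. G_eq = 8/(s+3) × 14/(s+9) = 112/((s+3)(s+9)). DC gain = 112/(3×9) = 4.1481.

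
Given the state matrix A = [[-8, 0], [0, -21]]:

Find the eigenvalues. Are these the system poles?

For diagonal matrix, eigenvalues are diagonal entries: λ₁ = -8, λ₂ = -21. Eigenvalues of A = system poles.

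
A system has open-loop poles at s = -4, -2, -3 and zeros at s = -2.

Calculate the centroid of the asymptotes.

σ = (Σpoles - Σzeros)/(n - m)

σ = (Σpoles - Σzeros)/(n - m) = (-9 - (-2))/(3 - 1) = -7/2 = -3.5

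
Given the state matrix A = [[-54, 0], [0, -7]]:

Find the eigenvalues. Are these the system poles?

For diagonal matrix, eigenvalues are diagonal entries: λ₁ = -54, λ₂ = -7. Eigenvalues of A = system poles.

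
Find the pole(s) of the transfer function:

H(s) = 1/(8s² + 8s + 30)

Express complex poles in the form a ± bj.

Discriminant = 8² - 4×8×30 = 64 - 960 = -896 < 0, so the poles are a complex conjugate pair s = (-8 ± j√896)/(2×8). Real part = -8/(2×8) = -8/16 = -0.5; imaginary part = ±√896/(2×8) ≈ 1.8708. Poles: s = -0.5 ± 1.8708j.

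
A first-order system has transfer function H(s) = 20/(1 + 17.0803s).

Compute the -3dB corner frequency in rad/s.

Corner frequency = 1/τ = 1/17.0803 = 0.059 rad/s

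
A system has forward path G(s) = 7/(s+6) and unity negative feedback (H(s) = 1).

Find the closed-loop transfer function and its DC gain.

T(s) = G/(1+GH) = [7/(s+6)] / [1 + 7/(s+6)] = 7/(s+6+7) = 7/(s+13). DC gain = 7/13 = 0.5385.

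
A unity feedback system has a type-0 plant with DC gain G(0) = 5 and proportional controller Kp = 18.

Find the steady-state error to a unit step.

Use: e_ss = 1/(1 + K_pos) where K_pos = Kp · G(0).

K_pos = Kp · G(0) = 18 × 5 = 90. e_ss = 1/(1 + 90) = 0.0110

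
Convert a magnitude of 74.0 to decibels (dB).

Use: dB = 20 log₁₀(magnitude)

dB = 20 log₁₀(74.0) = 37.4 dB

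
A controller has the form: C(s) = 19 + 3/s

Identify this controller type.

This is a Proportional-Integral (PI) controller.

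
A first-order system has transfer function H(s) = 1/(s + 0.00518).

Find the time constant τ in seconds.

For H(s) = 1/(s + 1/τ), the pole is at -1/τ = -0.00518, so τ = 1/0.00518 = 193.1 s.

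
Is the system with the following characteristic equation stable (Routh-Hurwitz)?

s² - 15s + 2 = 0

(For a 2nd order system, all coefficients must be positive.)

Coefficients: 1, -15, 2. b=-15 not positive, so system is unstable.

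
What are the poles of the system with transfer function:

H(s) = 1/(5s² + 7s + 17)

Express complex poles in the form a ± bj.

Discriminant = 7² - 4×5×17 = 49 - 340 = -291 < 0, so the poles are a complex conjugate pair s = (-7 ± j√291)/(2×5). Real part = -7/(2×5) = -7/10 = -0.7; imaginary part = ±√291/(2×5) ≈ 1.7059. Poles: s = -0.7 ± 1.7059j.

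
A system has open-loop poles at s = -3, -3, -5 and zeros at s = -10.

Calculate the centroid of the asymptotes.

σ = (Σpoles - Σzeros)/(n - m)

σ = (Σpoles - Σzeros)/(n - m) = (-11 - (-10))/(3 - 1) = -1/2 = -0.5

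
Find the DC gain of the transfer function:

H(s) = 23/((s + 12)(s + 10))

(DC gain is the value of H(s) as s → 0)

DC gain = H(0) = 23/(12 × 10) = 23/120 = 0.1917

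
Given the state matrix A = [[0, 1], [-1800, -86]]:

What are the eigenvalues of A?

det(A - λI) = λ² - (-86)λ + 1800 = (λ - (-36))(λ - (-50)). Eigenvalues: -36, -50.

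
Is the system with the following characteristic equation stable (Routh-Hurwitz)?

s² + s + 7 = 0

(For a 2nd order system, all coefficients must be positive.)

Coefficients: 1, 1, 7. All positive, so system is stable.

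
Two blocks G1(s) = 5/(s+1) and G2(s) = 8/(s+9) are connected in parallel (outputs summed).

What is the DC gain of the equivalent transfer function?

Parallel: G_eq = G1 + G2. DC gain = G1(0) + G2(0) = 5/1 + 8/9 = 5 + 0.8889 = 5.8889.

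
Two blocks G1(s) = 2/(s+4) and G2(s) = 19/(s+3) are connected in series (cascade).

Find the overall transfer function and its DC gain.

Series: multiply transfer functions. G_eq = 2/(s+4) × 19/(s+3) = 38/((s+4)(s+3)). DC gain = 38/(4×3) = 3.1667.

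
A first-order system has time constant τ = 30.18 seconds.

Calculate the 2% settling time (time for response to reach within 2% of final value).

For first-order system, 2% settling time ≈ 4τ = 4 × 30.18 = 120.72 s.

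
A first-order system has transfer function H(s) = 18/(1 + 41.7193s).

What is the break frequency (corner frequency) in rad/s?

Corner frequency = 1/τ = 1/41.7193 = 0.024 rad/s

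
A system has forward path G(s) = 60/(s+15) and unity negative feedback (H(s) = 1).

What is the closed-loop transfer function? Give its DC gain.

T(s) = G/(1+GH) = [60/(s+15)] / [1 + 60/(s+15)] = 60/(s+15+60) = 60/(s+75). DC gain = 60/75 = 0.8.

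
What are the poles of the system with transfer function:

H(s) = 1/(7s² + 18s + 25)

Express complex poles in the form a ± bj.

Discriminant = 18² - 4×7×25 = 324 - 700 = -376 < 0, so the poles are a complex conjugate pair s = (-18 ± j√376)/(2×7). Real part = -18/(2×7) = -18/14 ≈ -1.2857; imaginary part = ±√376/(2×7) ≈ 1.3851. Poles: s = -1.2857 ± 1.3851j.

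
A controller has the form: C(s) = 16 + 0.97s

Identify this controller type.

This is a Proportional-Derivative (PD) controller.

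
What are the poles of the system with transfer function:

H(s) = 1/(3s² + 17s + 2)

Discriminant = 17² - 4×3×2 = 289 - 24 = 265 > 0, so two distinct real poles. Using quadratic formula: s = (-17 ± √265)/(2×3) = (-17 ± √265)/6, with √265 ≈ 16.2788. s₁ ≈ -0.1202, s₂ ≈ -5.5465. Poles: s₁ = -0.1202, s₂ = -5.5465.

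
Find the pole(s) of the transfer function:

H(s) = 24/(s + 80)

Pole is where denominator = 0: s + 80 = 0, so s = -80.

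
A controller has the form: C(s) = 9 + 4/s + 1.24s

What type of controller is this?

This is a Proportional-Integral-Derivative (PID) controller.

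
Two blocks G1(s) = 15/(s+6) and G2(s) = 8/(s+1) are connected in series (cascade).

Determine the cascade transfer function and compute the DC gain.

Series: multiply transfer functions. G_eq = 15/(s+6) × 8/(s+1) = 120/((s+6)(s+1)). DC gain = 120/(6×1) = 20.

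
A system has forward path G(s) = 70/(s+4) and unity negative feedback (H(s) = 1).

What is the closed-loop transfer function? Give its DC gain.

T(s) = G/(1+GH) = [70/(s+4)] / [1 + 70/(s+4)] = 70/(s+4+70) = 70/(s+74). DC gain = 70/74 = 0.9459.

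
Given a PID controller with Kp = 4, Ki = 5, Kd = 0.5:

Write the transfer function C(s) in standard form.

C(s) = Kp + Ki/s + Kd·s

Substituting values: C(s) = 4 + 5/s + 0.5s = (0.5s² + 4s + 5)/s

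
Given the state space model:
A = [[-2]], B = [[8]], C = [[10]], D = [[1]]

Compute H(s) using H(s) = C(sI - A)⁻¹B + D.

(sI - A)⁻¹ = 1/(s + 2). H(s) = 10×8/(s + 2) + 1 = (s + 82)/(s + 2).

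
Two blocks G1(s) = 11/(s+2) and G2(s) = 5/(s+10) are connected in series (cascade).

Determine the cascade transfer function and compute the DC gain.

Series: multiply transfer functions. G_eq = 11/(s+2) × 5/(s+10) = 55/((s+2)(s+10)). DC gain = 55/(2×10) = 2.75.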